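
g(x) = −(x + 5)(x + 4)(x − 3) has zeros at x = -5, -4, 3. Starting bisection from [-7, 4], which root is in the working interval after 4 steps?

3

g(-1.5) = 39.375 > 0, so the root lies in [-1.5, 4]
g(1.25) = 57.421875 > 0, so the root lies in [1.25, 4]
g(2.625) = 18.943359 > 0, so the root lies in [2.625, 4]
g(3.3125) = -18.9954 < 0, so the root lies in [2.625, 3.3125]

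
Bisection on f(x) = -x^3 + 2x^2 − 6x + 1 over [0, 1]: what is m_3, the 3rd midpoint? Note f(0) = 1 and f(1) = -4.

midpoint 0.5: f = -1.625 < 0 → [0, 0.5]
midpoint 0.25: f = -0.390625 < 0 → [0, 0.25]
midpoint 0.125: f = 0.279297 > 0 → [0.125, 0.25]

0.125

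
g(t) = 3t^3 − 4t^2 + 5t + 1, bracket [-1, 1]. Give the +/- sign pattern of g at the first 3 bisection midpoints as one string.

+--

g(0) = 1 > 0, so the root lies in [-1, 0]
g(-0.5) = -2.875 < 0, so the root lies in [-0.5, 0]
g(-0.25) = -0.546875 < 0, so the root lies in [-0.25, 0]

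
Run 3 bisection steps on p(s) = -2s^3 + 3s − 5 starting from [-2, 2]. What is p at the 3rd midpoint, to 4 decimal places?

-2.7500

midpoint 0: p = -5 < 0 → [-2, 0]
midpoint -1: p = -6 < 0 → [-2, -1]
midpoint -1.5: p = -2.75 < 0 → [-2, -1.5]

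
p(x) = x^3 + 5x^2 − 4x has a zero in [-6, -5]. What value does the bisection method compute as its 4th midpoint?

x = -5.5 gives p = 6.875, positive; keep [-6, -5.5]
x = -5.75 gives p = -1.796875, negative; keep [-5.75, -5.5]
x = -5.625 gives p = 2.724609, positive; keep [-5.75, -5.625]
x = -5.6875 gives p = 0.511, positive; keep [-5.75, -5.6875]

-5.6875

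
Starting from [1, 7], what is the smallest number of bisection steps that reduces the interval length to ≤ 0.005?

11

Width after n steps is 6/2^n. Need 2^n ≥ 6/0.005 = 1200.
2^10 = 1024 < 1200 ≤ 2^11 = 2048, so n = 11.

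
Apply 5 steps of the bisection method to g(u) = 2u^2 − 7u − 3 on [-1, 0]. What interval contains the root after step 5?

u = -0.5 gives g = 1, positive; keep [-0.5, 0]
u = -0.25 gives g = -1.125, negative; keep [-0.5, -0.25]
u = -0.375 gives g = -0.09375, negative; keep [-0.5, -0.375]
u = -0.4375 gives g = 0.4453, positive; keep [-0.4375, -0.375]
u = -0.40625 gives g = 0.1738, positive; keep [-0.40625, -0.375]

[-0.40625, -0.375]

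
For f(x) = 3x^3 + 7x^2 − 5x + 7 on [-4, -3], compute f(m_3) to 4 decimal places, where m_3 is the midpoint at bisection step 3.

midpoint -3.5: f = -18.375 < 0 → [-3.5, -3]
midpoint -3.25: f = -5.796875 < 0 → [-3.25, -3]
midpoint -3.125: f = -0.568359 < 0 → [-3.125, -3]

-0.5684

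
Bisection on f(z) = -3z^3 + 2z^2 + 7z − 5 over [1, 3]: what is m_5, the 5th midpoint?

m = 2, f(m) = -7 (−); new bracket [1, 2]
m = 1.5, f(m) = -0.125 (−); new bracket [1, 1.5]
m = 1.25, f(m) = 1.015625 (+); new bracket [1.25, 1.5]
m = 1.375, f(m) = 0.6074 (+); new bracket [1.375, 1.5]
m = 1.4375, f(m) = 0.2839 (+); new bracket [1.4375, 1.5]

1.4375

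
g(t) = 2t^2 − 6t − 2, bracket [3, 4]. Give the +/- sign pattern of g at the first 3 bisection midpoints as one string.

+-+

t = 3.5 gives g = 1.5, positive; keep [3, 3.5]
t = 3.25 gives g = -0.375, negative; keep [3.25, 3.5]
t = 3.375 gives g = 0.53125, positive; keep [3.25, 3.375]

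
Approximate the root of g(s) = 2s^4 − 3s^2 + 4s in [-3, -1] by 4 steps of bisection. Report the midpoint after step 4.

m = -2, g(m) = 12 (+); new bracket [-2, -1]
m = -1.5, g(m) = -2.625 (−); new bracket [-2, -1.5]
m = -1.75, g(m) = 2.570312 (+); new bracket [-1.75, -1.5]
m = -1.625, g(m) = -0.4761 (−); new bracket [-1.75, -1.625]

-1.625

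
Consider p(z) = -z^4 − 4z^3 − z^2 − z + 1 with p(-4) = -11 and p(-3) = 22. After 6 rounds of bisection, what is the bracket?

[-3.828125, -3.8125]

z = -3.5 gives p = 13.6875, positive; keep [-4, -3.5]
z = -3.75 gives p = 3.871094, positive; keep [-4, -3.75]
z = -3.875 gives p = -2.867432, negative; keep [-3.875, -3.75]
z = -3.8125 gives p = 0.6677, positive; keep [-3.875, -3.8125]
z = -3.84375 gives p = -1.0574, negative; keep [-3.84375, -3.8125]
z = -3.828125 gives p = -0.1843, negative; keep [-3.828125, -3.8125]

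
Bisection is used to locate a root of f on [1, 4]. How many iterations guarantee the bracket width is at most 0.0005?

13

Width after n steps is 3/2^n. Need 2^n ≥ 3/0.0005 = 6000.
2^12 = 4096 < 6000 ≤ 2^13 = 8192, so n = 13.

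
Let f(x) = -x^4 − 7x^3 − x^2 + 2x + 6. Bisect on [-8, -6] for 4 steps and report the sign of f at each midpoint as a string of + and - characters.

x = -7 gives f = -57, negative; keep [-7, -6]
x = -6.5 gives f = 88.0625, positive; keep [-7, -6.5]
x = -6.75 gives f = 23.824219, positive; keep [-7, -6.75]
x = -6.875 gives f = -14.3967, negative; keep [-6.875, -6.75]

-++-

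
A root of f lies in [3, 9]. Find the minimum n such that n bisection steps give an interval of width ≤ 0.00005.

17

Width after n steps is 6/2^n. Need 2^n ≥ 6/0.00005 = 120000.
2^16 = 65536 < 120000 ≤ 2^17 = 131072, so n = 17.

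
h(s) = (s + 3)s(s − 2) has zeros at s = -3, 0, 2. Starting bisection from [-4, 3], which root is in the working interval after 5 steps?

s = -0.5 gives h = 3.125, positive; keep [-4, -0.5]
s = -2.25 gives h = 7.171875, positive; keep [-4, -2.25]
s = -3.125 gives h = -2.001953, negative; keep [-3.125, -2.25]
s = -2.6875 gives h = 3.9368, positive; keep [-3.125, -2.6875]
s = -2.90625 gives h = 1.3368, positive; keep [-3.125, -2.90625]

-3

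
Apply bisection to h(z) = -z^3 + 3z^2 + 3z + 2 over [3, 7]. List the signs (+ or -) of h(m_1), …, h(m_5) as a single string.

z = 5 gives h = -33, negative; keep [3, 5]
z = 4 gives h = -2, negative; keep [3, 4]
z = 3.5 gives h = 6.375, positive; keep [3.5, 4]
z = 3.75 gives h = 2.7031, positive; keep [3.75, 4]
z = 3.875 gives h = 0.4863, positive; keep [3.875, 4]

--+++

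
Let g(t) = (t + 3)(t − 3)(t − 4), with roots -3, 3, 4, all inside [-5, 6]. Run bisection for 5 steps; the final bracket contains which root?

-3

m = 0.5, g(m) = 30.625 (+); new bracket [-5, 0.5]
m = -2.25, g(m) = 24.609375 (+); new bracket [-5, -2.25]
m = -3.625, g(m) = -31.572266 (−); new bracket [-3.625, -2.25]
m = -2.9375, g(m) = 2.5745 (+); new bracket [-3.625, -2.9375]
m = -3.28125, g(m) = -12.8631 (−); new bracket [-3.28125, -2.9375]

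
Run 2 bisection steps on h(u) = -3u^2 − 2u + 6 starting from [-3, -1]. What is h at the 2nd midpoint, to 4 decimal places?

u = -2 gives h = -2, negative; keep [-2, -1]
u = -1.5 gives h = 2.25, positive; keep [-2, -1.5]

2.2500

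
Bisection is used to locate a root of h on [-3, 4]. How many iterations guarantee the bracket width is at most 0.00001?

Width after n steps is 7/2^n. Need 2^n ≥ 7/0.00001 = 700000.
2^19 = 524288 < 700000 ≤ 2^20 = 1048576, so n = 20.

20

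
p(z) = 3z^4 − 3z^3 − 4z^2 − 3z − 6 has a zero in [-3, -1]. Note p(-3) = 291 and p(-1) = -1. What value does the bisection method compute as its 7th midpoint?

midpoint -2: p = 56 > 0 → [-2, -1]
midpoint -1.5: p = 14.8125 > 0 → [-1.5, -1]
midpoint -1.25: p = 4.683594 > 0 → [-1.25, -1]
midpoint -1.125: p = 1.3894 > 0 → [-1.125, -1]
midpoint -1.0625: p = 0.0936 > 0 → [-1.0625, -1]
midpoint -1.03125: p = -0.4771 < 0 → [-1.0625, -1.03125]
midpoint -1.046875: p = -0.1979 < 0 → [-1.0625, -1.046875]

-1.046875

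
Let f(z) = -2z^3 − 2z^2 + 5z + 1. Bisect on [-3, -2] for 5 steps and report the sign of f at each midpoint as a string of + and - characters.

+++-+

midpoint -2.5: f = 7.25 > 0 → [-2.5, -2]
midpoint -2.25: f = 2.40625 > 0 → [-2.25, -2]
midpoint -2.125: f = 0.535156 > 0 → [-2.125, -2]
midpoint -2.0625: f = -0.2729 < 0 → [-2.125, -2.0625]
midpoint -2.09375: f = 0.1208 > 0 → [-2.09375, -2.0625]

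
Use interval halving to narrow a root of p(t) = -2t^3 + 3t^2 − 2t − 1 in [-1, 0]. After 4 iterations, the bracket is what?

m = -0.5, p(m) = 1 (+); new bracket [-0.5, 0]
m = -0.25, p(m) = -0.28125 (−); new bracket [-0.5, -0.25]
m = -0.375, p(m) = 0.277344 (+); new bracket [-0.375, -0.25]
m = -0.3125, p(m) = -0.021 (−); new bracket [-0.375, -0.3125]

[-0.375, -0.3125]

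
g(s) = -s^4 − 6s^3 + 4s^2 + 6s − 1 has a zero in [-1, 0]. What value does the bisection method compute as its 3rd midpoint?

midpoint -0.5: g = -2.3125 < 0 → [-1, -0.5]
midpoint -0.75: g = -1.035156 < 0 → [-1, -0.75]
midpoint -0.875: g = 0.24585 > 0 → [-0.875, -0.75]

-0.875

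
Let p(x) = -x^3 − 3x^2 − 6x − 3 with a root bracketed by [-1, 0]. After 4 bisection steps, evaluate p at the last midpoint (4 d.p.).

0.0320

m = -0.5, p(m) = -0.625 (−); new bracket [-1, -0.5]
m = -0.75, p(m) = 0.234375 (+); new bracket [-0.75, -0.5]
m = -0.625, p(m) = -0.177734 (−); new bracket [-0.75, -0.625]
m = -0.6875, p(m) = 0.032 (+); new bracket [-0.6875, -0.625]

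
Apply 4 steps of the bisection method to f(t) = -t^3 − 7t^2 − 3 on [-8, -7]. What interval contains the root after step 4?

[-7.0625, -7]

m = -7.5, f(m) = 25.125 (+); new bracket [-7.5, -7]
m = -7.25, f(m) = 10.140625 (+); new bracket [-7.25, -7]
m = -7.125, f(m) = 3.345703 (+); new bracket [-7.125, -7]
m = -7.0625, f(m) = 0.1174 (+); new bracket [-7.0625, -7]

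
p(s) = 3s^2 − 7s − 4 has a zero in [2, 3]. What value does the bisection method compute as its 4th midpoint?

2.8125

s = 2.5 gives p = -2.75, negative; keep [2.5, 3]
s = 2.75 gives p = -0.5625, negative; keep [2.75, 3]
s = 2.875 gives p = 0.671875, positive; keep [2.75, 2.875]
s = 2.8125 gives p = 0.043, positive; keep [2.75, 2.8125]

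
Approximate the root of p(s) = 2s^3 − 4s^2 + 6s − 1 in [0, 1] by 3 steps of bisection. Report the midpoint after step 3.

0.125

midpoint 0.5: p = 1.25 > 0 → [0, 0.5]
midpoint 0.25: p = 0.28125 > 0 → [0, 0.25]
midpoint 0.125: p = -0.308594 < 0 → [0.125, 0.25]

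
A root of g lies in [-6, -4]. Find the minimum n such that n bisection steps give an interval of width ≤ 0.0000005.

Width after n steps is 2/2^n. Need 2^n ≥ 2/0.0000005 = 4000000.
2^21 = 2097152 < 4000000 ≤ 2^22 = 4194304, so n = 22.

22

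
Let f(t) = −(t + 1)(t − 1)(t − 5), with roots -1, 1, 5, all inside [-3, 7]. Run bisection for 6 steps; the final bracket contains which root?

5

m = 2, f(m) = 9 (+); new bracket [2, 7]
m = 4.5, f(m) = 9.625 (+); new bracket [4.5, 7]
m = 5.75, f(m) = -24.046875 (−); new bracket [4.5, 5.75]
m = 5.125, f(m) = -3.1582 (−); new bracket [4.5, 5.125]
m = 4.8125, f(m) = 4.155 (+); new bracket [4.8125, 5.125]
m = 4.96875, f(m) = 0.7403 (+); new bracket [4.96875, 5.125]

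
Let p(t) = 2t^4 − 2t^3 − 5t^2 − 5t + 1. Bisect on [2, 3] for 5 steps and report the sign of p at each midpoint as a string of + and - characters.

+--+-

m = 2.5, p(m) = 4.125 (+); new bracket [2, 2.5]
m = 2.25, p(m) = -7.085938 (−); new bracket [2.25, 2.5]
m = 2.375, p(m) = -2.237793 (−); new bracket [2.375, 2.5]
m = 2.4375, p(m) = 0.7417 (+); new bracket [2.375, 2.4375]
m = 2.40625, p(m) = -0.7969 (−); new bracket [2.40625, 2.4375]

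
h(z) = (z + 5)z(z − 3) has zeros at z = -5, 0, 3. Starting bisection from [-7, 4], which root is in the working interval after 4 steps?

m = -1.5, h(m) = 23.625 (+); new bracket [-7, -1.5]
m = -4.25, h(m) = 23.109375 (+); new bracket [-7, -4.25]
m = -5.625, h(m) = -30.322266 (−); new bracket [-5.625, -4.25]
m = -4.9375, h(m) = 2.4495 (+); new bracket [-5.625, -4.9375]

-5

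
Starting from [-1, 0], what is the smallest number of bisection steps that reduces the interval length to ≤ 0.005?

8

Width after n steps is 1/2^n. Need 2^n ≥ 1/0.005 = 200.
2^7 = 128 < 200 ≤ 2^8 = 256, so n = 8.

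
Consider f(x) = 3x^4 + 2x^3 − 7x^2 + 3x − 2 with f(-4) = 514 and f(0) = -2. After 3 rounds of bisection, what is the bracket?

[-2.5, -2]

m = -2, f(m) = -4 (−); new bracket [-4, -2]
m = -3, f(m) = 115 (+); new bracket [-3, -2]
m = -2.5, f(m) = 32.6875 (+); new bracket [-2.5, -2]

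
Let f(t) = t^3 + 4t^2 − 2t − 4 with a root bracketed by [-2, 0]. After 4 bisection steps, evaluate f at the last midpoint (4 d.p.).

0.1426

f(-1) = 1 > 0, so the root lies in [-1, 0]
f(-0.5) = -2.125 < 0, so the root lies in [-1, -0.5]
f(-0.75) = -0.671875 < 0, so the root lies in [-1, -0.75]
f(-0.875) = 0.1426 > 0, so the root lies in [-0.875, -0.75]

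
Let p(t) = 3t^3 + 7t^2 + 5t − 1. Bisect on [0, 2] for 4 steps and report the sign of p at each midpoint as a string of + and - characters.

+++-

p(1) = 14 > 0, so the root lies in [0, 1]
p(0.5) = 3.625 > 0, so the root lies in [0, 0.5]
p(0.25) = 0.734375 > 0, so the root lies in [0, 0.25]
p(0.125) = -0.2598 < 0, so the root lies in [0.125, 0.25]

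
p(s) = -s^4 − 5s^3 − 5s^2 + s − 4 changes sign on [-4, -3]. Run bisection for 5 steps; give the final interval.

[-3.28125, -3.25]

midpoint -3.5: p = -4.4375 < 0 → [-3.5, -3]
midpoint -3.25: p = 0.011719 > 0 → [-3.5, -3.25]
midpoint -3.375: p = -1.857666 < 0 → [-3.375, -3.25]
midpoint -3.3125: p = -0.8403 < 0 → [-3.3125, -3.25]
midpoint -3.28125: p = -0.3944 < 0 → [-3.28125, -3.25]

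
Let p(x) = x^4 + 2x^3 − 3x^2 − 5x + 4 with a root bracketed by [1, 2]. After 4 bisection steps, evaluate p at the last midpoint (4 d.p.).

-0.2410

x = 1.5 gives p = 1.5625, positive; keep [1, 1.5]
x = 1.25 gives p = -0.589844, negative; keep [1.25, 1.5]
x = 1.375 gives p = 0.226807, positive; keep [1.25, 1.375]
x = 1.3125 gives p = -0.241, negative; keep [1.3125, 1.375]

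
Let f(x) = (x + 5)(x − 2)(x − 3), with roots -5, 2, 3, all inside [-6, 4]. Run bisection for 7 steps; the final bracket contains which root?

-5

f(-1) = 48 > 0, so the root lies in [-6, -1]
f(-3.5) = 53.625 > 0, so the root lies in [-6, -3.5]
f(-4.75) = 13.078125 > 0, so the root lies in [-6, -4.75]
f(-5.375) = -23.1621 < 0, so the root lies in [-5.375, -4.75]
f(-5.0625) = -3.5588 < 0, so the root lies in [-5.0625, -4.75]
f(-4.90625) = 5.119 > 0, so the root lies in [-5.0625, -4.90625]
f(-4.984375) = 0.8713 > 0, so the root lies in [-5.0625, -4.984375]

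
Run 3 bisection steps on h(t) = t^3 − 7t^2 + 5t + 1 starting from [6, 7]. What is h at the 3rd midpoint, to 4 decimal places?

midpoint 6.5: h = 12.375 > 0 → [6, 6.5]
midpoint 6.25: h = 2.953125 > 0 → [6, 6.25]
midpoint 6.125: h = -1.201172 < 0 → [6.125, 6.25]

-1.2012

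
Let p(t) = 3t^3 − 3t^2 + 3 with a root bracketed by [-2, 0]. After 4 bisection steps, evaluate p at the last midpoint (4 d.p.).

p(-1) = -3 < 0, so the root lies in [-1, 0]
p(-0.5) = 1.875 > 0, so the root lies in [-1, -0.5]
p(-0.75) = 0.046875 > 0, so the root lies in [-1, -0.75]
p(-0.875) = -1.3066 < 0, so the root lies in [-0.875, -0.75]

-1.3066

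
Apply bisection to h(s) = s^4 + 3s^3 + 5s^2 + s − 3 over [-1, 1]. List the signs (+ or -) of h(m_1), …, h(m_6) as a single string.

--++-+

midpoint 0: h = -3 < 0 → [0, 1]
midpoint 0.5: h = -0.8125 < 0 → [0.5, 1]
midpoint 0.75: h = 2.144531 > 0 → [0.5, 0.75]
midpoint 0.625: h = 0.4631 > 0 → [0.5, 0.625]
midpoint 0.5625: h = -0.2214 < 0 → [0.5625, 0.625]
midpoint 0.59375: h = 0.1087 > 0 → [0.5625, 0.59375]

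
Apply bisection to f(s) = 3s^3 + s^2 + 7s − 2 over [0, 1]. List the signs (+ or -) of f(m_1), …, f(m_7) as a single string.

f(0.5) = 2.125 > 0, so the root lies in [0, 0.5]
f(0.25) = -0.140625 < 0, so the root lies in [0.25, 0.5]
f(0.375) = 0.923828 > 0, so the root lies in [0.25, 0.375]
f(0.3125) = 0.3767 > 0, so the root lies in [0.25, 0.3125]
f(0.28125) = 0.1146 > 0, so the root lies in [0.25, 0.28125]
f(0.265625) = -0.0138 < 0, so the root lies in [0.265625, 0.28125]
f(0.2734375) = 0.0502 > 0, so the root lies in [0.265625, 0.2734375]

+-+++-+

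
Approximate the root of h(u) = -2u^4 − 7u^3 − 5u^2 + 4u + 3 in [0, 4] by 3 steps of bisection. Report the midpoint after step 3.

0.5

u = 2 gives h = -97, negative; keep [0, 2]
u = 1 gives h = -7, negative; keep [0, 1]
u = 0.5 gives h = 2.75, positive; keep [0.5, 1]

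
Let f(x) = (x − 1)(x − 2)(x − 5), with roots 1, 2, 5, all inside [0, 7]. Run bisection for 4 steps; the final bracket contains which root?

midpoint 3.5: f = -5.625 < 0 → [3.5, 7]
midpoint 5.25: f = 3.453125 > 0 → [3.5, 5.25]
midpoint 4.375: f = -5.009766 < 0 → [4.375, 5.25]
midpoint 4.8125: f = -2.0105 < 0 → [4.8125, 5.25]

5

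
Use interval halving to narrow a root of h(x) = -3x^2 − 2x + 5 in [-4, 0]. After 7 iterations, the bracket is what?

[-1.6875, -1.65625]

m = -2, h(m) = -3 (−); new bracket [-2, 0]
m = -1, h(m) = 4 (+); new bracket [-2, -1]
m = -1.5, h(m) = 1.25 (+); new bracket [-2, -1.5]
m = -1.75, h(m) = -0.6875 (−); new bracket [-1.75, -1.5]
m = -1.625, h(m) = 0.3281 (+); new bracket [-1.75, -1.625]
m = -1.6875, h(m) = -0.168 (−); new bracket [-1.6875, -1.625]
m = -1.65625, h(m) = 0.083 (+); new bracket [-1.6875, -1.65625]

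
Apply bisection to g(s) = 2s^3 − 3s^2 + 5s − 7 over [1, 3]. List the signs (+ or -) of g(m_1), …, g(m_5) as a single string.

g(2) = 7 > 0, so the root lies in [1, 2]
g(1.5) = 0.5 > 0, so the root lies in [1, 1.5]
g(1.25) = -1.53125 < 0, so the root lies in [1.25, 1.5]
g(1.375) = -0.5977 < 0, so the root lies in [1.375, 1.5]
g(1.4375) = -0.0708 < 0, so the root lies in [1.4375, 1.5]

++---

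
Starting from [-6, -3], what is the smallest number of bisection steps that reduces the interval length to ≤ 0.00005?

Width after n steps is 3/2^n. Need 2^n ≥ 3/0.00005 = 60000.
2^15 = 32768 < 60000 ≤ 2^16 = 65536, so n = 16.

16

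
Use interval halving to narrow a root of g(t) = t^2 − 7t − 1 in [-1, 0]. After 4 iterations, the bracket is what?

t = -0.5 gives g = 2.75, positive; keep [-0.5, 0]
t = -0.25 gives g = 0.8125, positive; keep [-0.25, 0]
t = -0.125 gives g = -0.109375, negative; keep [-0.25, -0.125]
t = -0.1875 gives g = 0.3477, positive; keep [-0.1875, -0.125]

[-0.1875, -0.125]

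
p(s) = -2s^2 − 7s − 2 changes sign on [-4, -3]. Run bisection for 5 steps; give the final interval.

p(-3.5) = -2 < 0, so the root lies in [-3.5, -3]
p(-3.25) = -0.375 < 0, so the root lies in [-3.25, -3]
p(-3.125) = 0.34375 > 0, so the root lies in [-3.25, -3.125]
p(-3.1875) = -0.0078 < 0, so the root lies in [-3.1875, -3.125]
p(-3.15625) = 0.1699 > 0, so the root lies in [-3.1875, -3.15625]

[-3.1875, -3.15625]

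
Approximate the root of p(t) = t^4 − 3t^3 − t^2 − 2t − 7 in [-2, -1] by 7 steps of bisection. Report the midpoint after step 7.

-1.1328125

m = -1.5, p(m) = 8.9375 (+); new bracket [-1.5, -1]
m = -1.25, p(m) = 2.238281 (+); new bracket [-1.25, -1]
m = -1.125, p(m) = -0.142334 (−); new bracket [-1.25, -1.125]
m = -1.1875, p(m) = 0.9771 (+); new bracket [-1.1875, -1.125]
m = -1.15625, p(m) = 0.4003 (+); new bracket [-1.15625, -1.125]
m = -1.140625, p(m) = 0.1248 (+); new bracket [-1.140625, -1.125]
m = -1.1328125, p(m) = -0.0098 (−); new bracket [-1.140625, -1.1328125]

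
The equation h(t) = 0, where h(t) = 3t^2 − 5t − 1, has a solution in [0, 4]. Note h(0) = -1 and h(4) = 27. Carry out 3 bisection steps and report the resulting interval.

[1.5, 2]

midpoint 2: h = 1 > 0 → [0, 2]
midpoint 1: h = -3 < 0 → [1, 2]
midpoint 1.5: h = -1.75 < 0 → [1.5, 2]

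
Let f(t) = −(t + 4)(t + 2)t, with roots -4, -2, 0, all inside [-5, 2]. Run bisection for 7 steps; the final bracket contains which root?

f(-1.5) = 1.875 > 0, so the root lies in [-1.5, 2]
f(0.25) = -2.390625 < 0, so the root lies in [-1.5, 0.25]
f(-0.625) = 2.900391 > 0, so the root lies in [-0.625, 0.25]
f(-0.1875) = 1.2957 > 0, so the root lies in [-0.1875, 0.25]
f(0.03125) = -0.2559 < 0, so the root lies in [-0.1875, 0.03125]
f(-0.078125) = 0.5889 > 0, so the root lies in [-0.078125, 0.03125]
f(-0.0234375) = 0.1842 > 0, so the root lies in [-0.0234375, 0.03125]

0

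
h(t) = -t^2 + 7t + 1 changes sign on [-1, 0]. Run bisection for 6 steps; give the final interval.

m = -0.5, h(m) = -2.75 (−); new bracket [-0.5, 0]
m = -0.25, h(m) = -0.8125 (−); new bracket [-0.25, 0]
m = -0.125, h(m) = 0.109375 (+); new bracket [-0.25, -0.125]
m = -0.1875, h(m) = -0.3477 (−); new bracket [-0.1875, -0.125]
m = -0.15625, h(m) = -0.1182 (−); new bracket [-0.15625, -0.125]
m = -0.140625, h(m) = -0.0042 (−); new bracket [-0.140625, -0.125]

[-0.140625, -0.125]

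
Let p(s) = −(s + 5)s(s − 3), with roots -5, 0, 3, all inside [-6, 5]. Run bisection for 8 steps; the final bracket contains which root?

-5

s = -0.5 gives p = -7.875, negative; keep [-6, -0.5]
s = -3.25 gives p = -35.546875, negative; keep [-6, -3.25]
s = -4.625 gives p = -13.224609, negative; keep [-6, -4.625]
s = -5.3125 gives p = 13.8, positive; keep [-5.3125, -4.625]
s = -4.96875 gives p = -1.2373, negative; keep [-5.3125, -4.96875]
s = -5.140625 gives p = 5.8849, positive; keep [-5.140625, -4.96875]
s = -5.0546875 gives p = 2.2265, positive; keep [-5.0546875, -4.96875]
s = -5.01171875 gives p = 0.4705, positive; keep [-5.01171875, -4.96875]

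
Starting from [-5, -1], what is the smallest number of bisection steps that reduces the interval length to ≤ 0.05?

7

Width after n steps is 4/2^n. Need 2^n ≥ 4/0.05 = 80.
2^6 = 64 < 80 ≤ 2^7 = 128, so n = 7.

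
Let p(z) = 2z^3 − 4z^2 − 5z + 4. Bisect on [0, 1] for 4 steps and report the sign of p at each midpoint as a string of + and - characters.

midpoint 0.5: p = 0.75 > 0 → [0.5, 1]
midpoint 0.75: p = -1.15625 < 0 → [0.5, 0.75]
midpoint 0.625: p = -0.199219 < 0 → [0.5, 0.625]
midpoint 0.5625: p = 0.2778 > 0 → [0.5625, 0.625]

+--+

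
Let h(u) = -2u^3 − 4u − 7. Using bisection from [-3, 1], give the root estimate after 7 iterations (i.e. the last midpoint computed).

-1.09375

midpoint -1: h = -1 < 0 → [-3, -1]
midpoint -2: h = 17 > 0 → [-2, -1]
midpoint -1.5: h = 5.75 > 0 → [-1.5, -1]
midpoint -1.25: h = 1.9062 > 0 → [-1.25, -1]
midpoint -1.125: h = 0.3477 > 0 → [-1.125, -1]
midpoint -1.0625: h = -0.3511 < 0 → [-1.125, -1.0625]
midpoint -1.09375: h = -0.0081 < 0 → [-1.125, -1.09375]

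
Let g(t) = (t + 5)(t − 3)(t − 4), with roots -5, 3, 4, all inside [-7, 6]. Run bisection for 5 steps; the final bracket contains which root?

t = -0.5 gives g = 70.875, positive; keep [-7, -0.5]
t = -3.75 gives g = 65.390625, positive; keep [-7, -3.75]
t = -5.375 gives g = -29.443359, negative; keep [-5.375, -3.75]
t = -4.5625 gives g = 28.3298, positive; keep [-5.375, -4.5625]
t = -4.96875 gives g = 2.2334, positive; keep [-5.375, -4.96875]

-5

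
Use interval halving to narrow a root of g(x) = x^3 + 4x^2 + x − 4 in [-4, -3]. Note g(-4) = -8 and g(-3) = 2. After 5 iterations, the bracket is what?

g(-3.5) = -1.375 < 0, so the root lies in [-3.5, -3]
g(-3.25) = 0.671875 > 0, so the root lies in [-3.5, -3.25]
g(-3.375) = -0.255859 < 0, so the root lies in [-3.375, -3.25]
g(-3.3125) = 0.2312 > 0, so the root lies in [-3.375, -3.3125]
g(-3.34375) = -0.0064 < 0, so the root lies in [-3.34375, -3.3125]

[-3.34375, -3.3125]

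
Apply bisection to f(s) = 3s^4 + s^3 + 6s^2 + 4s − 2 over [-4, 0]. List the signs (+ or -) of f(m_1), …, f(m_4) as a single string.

++--

midpoint -2: f = 54 > 0 → [-2, 0]
midpoint -1: f = 2 > 0 → [-1, 0]
midpoint -0.5: f = -2.4375 < 0 → [-1, -0.5]
midpoint -0.75: f = -1.0977 < 0 → [-1, -0.75]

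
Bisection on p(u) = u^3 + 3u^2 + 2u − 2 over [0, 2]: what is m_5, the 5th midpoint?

u = 1 gives p = 4, positive; keep [0, 1]
u = 0.5 gives p = -0.125, negative; keep [0.5, 1]
u = 0.75 gives p = 1.609375, positive; keep [0.5, 0.75]
u = 0.625 gives p = 0.666, positive; keep [0.5, 0.625]
u = 0.5625 gives p = 0.2522, positive; keep [0.5, 0.5625]

0.5625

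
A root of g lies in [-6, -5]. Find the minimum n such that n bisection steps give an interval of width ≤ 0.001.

Width after n steps is 1/2^n. Need 2^n ≥ 1/0.001 = 1000.
2^9 = 512 < 1000 ≤ 2^10 = 1024, so n = 10.

10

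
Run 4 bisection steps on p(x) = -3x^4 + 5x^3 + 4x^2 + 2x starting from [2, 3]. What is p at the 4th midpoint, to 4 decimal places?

2.0556

m = 2.5, p(m) = -9.0625 (−); new bracket [2, 2.5]
m = 2.25, p(m) = 4.816406 (+); new bracket [2.25, 2.5]
m = 2.375, p(m) = -1.155029 (−); new bracket [2.25, 2.375]
m = 2.3125, p(m) = 2.0556 (+); new bracket [2.3125, 2.375]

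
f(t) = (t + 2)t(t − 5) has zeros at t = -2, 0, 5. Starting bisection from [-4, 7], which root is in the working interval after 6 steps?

t = 1.5 gives f = -18.375, negative; keep [1.5, 7]
t = 4.25 gives f = -19.921875, negative; keep [4.25, 7]
t = 5.625 gives f = 26.806641, positive; keep [4.25, 5.625]
t = 4.9375 gives f = -2.1409, negative; keep [4.9375, 5.625]
t = 5.28125 gives f = 10.8152, positive; keep [4.9375, 5.28125]
t = 5.109375 gives f = 3.973, positive; keep [4.9375, 5.109375]

5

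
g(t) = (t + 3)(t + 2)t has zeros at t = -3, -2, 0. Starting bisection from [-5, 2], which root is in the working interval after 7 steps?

0

t = -1.5 gives g = -1.125, negative; keep [-1.5, 2]
t = 0.25 gives g = 1.828125, positive; keep [-1.5, 0.25]
t = -0.625 gives g = -2.041016, negative; keep [-0.625, 0.25]
t = -0.1875 gives g = -0.9558, negative; keep [-0.1875, 0.25]
t = 0.03125 gives g = 0.1924, positive; keep [-0.1875, 0.03125]
t = -0.078125 gives g = -0.4387, negative; keep [-0.078125, 0.03125]
t = -0.0234375 gives g = -0.1379, negative; keep [-0.0234375, 0.03125]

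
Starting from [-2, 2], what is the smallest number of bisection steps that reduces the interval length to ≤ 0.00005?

Width after n steps is 4/2^n. Need 2^n ≥ 4/0.00005 = 80000.
2^16 = 65536 < 80000 ≤ 2^17 = 131072, so n = 17.

17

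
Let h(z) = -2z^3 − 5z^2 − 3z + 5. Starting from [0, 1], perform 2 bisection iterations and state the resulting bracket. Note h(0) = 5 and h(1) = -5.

[0.5, 0.75]

z = 0.5 gives h = 2, positive; keep [0.5, 1]
z = 0.75 gives h = -0.90625, negative; keep [0.5, 0.75]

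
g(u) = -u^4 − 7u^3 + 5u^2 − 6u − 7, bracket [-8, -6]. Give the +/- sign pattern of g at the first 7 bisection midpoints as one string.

midpoint -7: g = 280 > 0 → [-8, -7]
midpoint -7.5: g = 108.3125 > 0 → [-8, -7.5]
midpoint -7.75: g = -9.300781 < 0 → [-7.75, -7.5]
midpoint -7.625: g = 52.3767 > 0 → [-7.75, -7.625]
midpoint -7.6875: g = 22.2729 > 0 → [-7.75, -7.6875]
midpoint -7.71875: g = 6.672 > 0 → [-7.75, -7.71875]
midpoint -7.734375: g = -1.2676 < 0 → [-7.734375, -7.71875]

++-+++-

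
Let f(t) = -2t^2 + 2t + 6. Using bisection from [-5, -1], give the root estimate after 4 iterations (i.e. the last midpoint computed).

f(-3) = -18 < 0, so the root lies in [-3, -1]
f(-2) = -6 < 0, so the root lies in [-2, -1]
f(-1.5) = -1.5 < 0, so the root lies in [-1.5, -1]
f(-1.25) = 0.375 > 0, so the root lies in [-1.5, -1.25]

-1.25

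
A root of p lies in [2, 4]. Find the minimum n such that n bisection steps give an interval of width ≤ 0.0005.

12

Width after n steps is 2/2^n. Need 2^n ≥ 2/0.0005 = 4000.
2^11 = 2048 < 4000 ≤ 2^12 = 4096, so n = 12.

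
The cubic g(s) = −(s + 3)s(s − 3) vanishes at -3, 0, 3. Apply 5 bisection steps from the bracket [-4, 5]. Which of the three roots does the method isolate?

3

m = 0.5, g(m) = 4.375 (+); new bracket [0.5, 5]
m = 2.75, g(m) = 3.953125 (+); new bracket [2.75, 5]
m = 3.875, g(m) = -23.310547 (−); new bracket [2.75, 3.875]
m = 3.3125, g(m) = -6.5344 (−); new bracket [2.75, 3.3125]
m = 3.03125, g(m) = -0.5713 (−); new bracket [2.75, 3.03125]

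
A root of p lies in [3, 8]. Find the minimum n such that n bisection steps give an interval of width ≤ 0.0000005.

24

Width after n steps is 5/2^n. Need 2^n ≥ 5/0.0000005 = 10000000.
2^23 = 8388608 < 10000000 ≤ 2^24 = 16777216, so n = 24.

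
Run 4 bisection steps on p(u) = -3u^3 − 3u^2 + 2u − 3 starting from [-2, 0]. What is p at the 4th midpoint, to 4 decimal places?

m = -1, p(m) = -5 (−); new bracket [-2, -1]
m = -1.5, p(m) = -2.625 (−); new bracket [-2, -1.5]
m = -1.75, p(m) = 0.390625 (+); new bracket [-1.75, -1.5]
m = -1.625, p(m) = -1.2988 (−); new bracket [-1.75, -1.625]

-1.2988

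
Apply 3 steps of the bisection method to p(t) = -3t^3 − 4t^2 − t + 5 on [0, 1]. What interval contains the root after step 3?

[0.75, 0.875]

midpoint 0.5: p = 3.125 > 0 → [0.5, 1]
midpoint 0.75: p = 0.734375 > 0 → [0.75, 1]
midpoint 0.875: p = -0.947266 < 0 → [0.75, 0.875]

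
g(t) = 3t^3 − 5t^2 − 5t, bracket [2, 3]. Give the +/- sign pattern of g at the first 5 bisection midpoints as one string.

+-+--

t = 2.5 gives g = 3.125, positive; keep [2, 2.5]
t = 2.25 gives g = -2.390625, negative; keep [2.25, 2.5]
t = 2.375 gives g = 0.111328, positive; keep [2.25, 2.375]
t = 2.3125 gives g = -1.2014, negative; keep [2.3125, 2.375]
t = 2.34375 gives g = -0.5608, negative; keep [2.34375, 2.375]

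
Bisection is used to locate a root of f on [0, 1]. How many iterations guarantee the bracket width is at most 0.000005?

18

Width after n steps is 1/2^n. Need 2^n ≥ 1/0.000005 = 200000.
2^17 = 131072 < 200000 ≤ 2^18 = 262144, so n = 18.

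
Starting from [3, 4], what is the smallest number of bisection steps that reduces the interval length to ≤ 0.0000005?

Width after n steps is 1/2^n. Need 2^n ≥ 1/0.0000005 = 2000000.
2^20 = 1048576 < 2000000 ≤ 2^21 = 2097152, so n = 21.

21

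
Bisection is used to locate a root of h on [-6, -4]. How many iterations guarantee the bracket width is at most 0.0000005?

Width after n steps is 2/2^n. Need 2^n ≥ 2/0.0000005 = 4000000.
2^21 = 2097152 < 4000000 ≤ 2^22 = 4194304, so n = 22.

22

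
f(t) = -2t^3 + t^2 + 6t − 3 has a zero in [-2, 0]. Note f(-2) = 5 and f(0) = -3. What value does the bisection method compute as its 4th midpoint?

-1.625

t = -1 gives f = -6, negative; keep [-2, -1]
t = -1.5 gives f = -3, negative; keep [-2, -1.5]
t = -1.75 gives f = 0.28125, positive; keep [-1.75, -1.5]
t = -1.625 gives f = -1.5273, negative; keep [-1.75, -1.625]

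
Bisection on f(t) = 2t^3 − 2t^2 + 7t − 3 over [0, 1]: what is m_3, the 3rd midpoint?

m = 0.5, f(m) = 0.25 (+); new bracket [0, 0.5]
m = 0.25, f(m) = -1.34375 (−); new bracket [0.25, 0.5]
m = 0.375, f(m) = -0.550781 (−); new bracket [0.375, 0.5]

0.375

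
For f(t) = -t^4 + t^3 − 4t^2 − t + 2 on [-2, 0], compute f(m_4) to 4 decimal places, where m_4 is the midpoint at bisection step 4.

f(-1) = -3 < 0, so the root lies in [-1, 0]
f(-0.5) = 1.3125 > 0, so the root lies in [-1, -0.5]
f(-0.75) = -0.238281 < 0, so the root lies in [-0.75, -0.5]
f(-0.625) = 0.6658 > 0, so the root lies in [-0.75, -0.625]

0.6658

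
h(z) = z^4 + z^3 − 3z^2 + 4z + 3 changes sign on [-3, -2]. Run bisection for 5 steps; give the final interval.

midpoint -2.5: h = -2.3125 < 0 → [-3, -2.5]
midpoint -2.75: h = 5.707031 > 0 → [-2.75, -2.5]
midpoint -2.625: h = 1.220947 > 0 → [-2.625, -2.5]
midpoint -2.5625: h = -0.6579 < 0 → [-2.625, -2.5625]
midpoint -2.59375: h = 0.2526 > 0 → [-2.59375, -2.5625]

[-2.59375, -2.5625]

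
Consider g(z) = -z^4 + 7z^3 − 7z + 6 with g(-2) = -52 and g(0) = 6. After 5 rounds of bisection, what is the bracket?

[-1.25, -1.1875]

z = -1 gives g = 5, positive; keep [-2, -1]
z = -1.5 gives g = -12.1875, negative; keep [-1.5, -1]
z = -1.25 gives g = -1.363281, negative; keep [-1.25, -1]
z = -1.125 gives g = 2.3064, positive; keep [-1.25, -1.125]
z = -1.1875 gives g = 0.602, positive; keep [-1.25, -1.1875]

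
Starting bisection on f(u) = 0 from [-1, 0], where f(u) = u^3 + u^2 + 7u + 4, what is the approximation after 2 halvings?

midpoint -0.5: f = 0.625 > 0 → [-1, -0.5]
midpoint -0.75: f = -1.109375 < 0 → [-0.75, -0.5]

-0.75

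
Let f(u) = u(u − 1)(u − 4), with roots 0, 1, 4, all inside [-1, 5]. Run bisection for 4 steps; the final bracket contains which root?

4

midpoint 2: f = -4 < 0 → [2, 5]
midpoint 3.5: f = -4.375 < 0 → [3.5, 5]
midpoint 4.25: f = 3.453125 > 0 → [3.5, 4.25]
midpoint 3.875: f = -1.3926 < 0 → [3.875, 4.25]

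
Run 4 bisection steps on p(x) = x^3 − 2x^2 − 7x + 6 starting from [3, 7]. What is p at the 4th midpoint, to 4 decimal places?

4.3594

p(5) = 46 > 0, so the root lies in [3, 5]
p(4) = 10 > 0, so the root lies in [3, 4]
p(3.5) = -0.125 < 0, so the root lies in [3.5, 4]
p(3.75) = 4.3594 > 0, so the root lies in [3.5, 3.75]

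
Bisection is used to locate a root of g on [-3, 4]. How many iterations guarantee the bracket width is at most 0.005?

Width after n steps is 7/2^n. Need 2^n ≥ 7/0.005 = 1400.
2^10 = 1024 < 1400 ≤ 2^11 = 2048, so n = 11.

11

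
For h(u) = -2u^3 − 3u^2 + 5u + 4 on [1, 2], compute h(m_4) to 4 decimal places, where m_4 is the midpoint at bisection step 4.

u = 1.5 gives h = -2, negative; keep [1, 1.5]
u = 1.25 gives h = 1.65625, positive; keep [1.25, 1.5]
u = 1.375 gives h = 0.003906, positive; keep [1.375, 1.5]
u = 1.4375 gives h = -0.9526, negative; keep [1.375, 1.4375]

-0.9526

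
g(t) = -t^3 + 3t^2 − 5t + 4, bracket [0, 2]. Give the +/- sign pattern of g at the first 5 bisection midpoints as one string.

t = 1 gives g = 1, positive; keep [1, 2]
t = 1.5 gives g = -0.125, negative; keep [1, 1.5]
t = 1.25 gives g = 0.484375, positive; keep [1.25, 1.5]
t = 1.375 gives g = 0.1973, positive; keep [1.375, 1.5]
t = 1.4375 gives g = 0.0413, positive; keep [1.4375, 1.5]

+-+++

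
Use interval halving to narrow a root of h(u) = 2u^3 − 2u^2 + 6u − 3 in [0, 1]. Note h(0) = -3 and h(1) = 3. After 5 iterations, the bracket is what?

[0.53125, 0.5625]

h(0.5) = -0.25 < 0, so the root lies in [0.5, 1]
h(0.75) = 1.21875 > 0, so the root lies in [0.5, 0.75]
h(0.625) = 0.457031 > 0, so the root lies in [0.5, 0.625]
h(0.5625) = 0.0981 > 0, so the root lies in [0.5, 0.5625]
h(0.53125) = -0.0771 < 0, so the root lies in [0.53125, 0.5625]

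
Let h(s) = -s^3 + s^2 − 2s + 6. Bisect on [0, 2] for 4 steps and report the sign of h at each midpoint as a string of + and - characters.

+++-

h(1) = 4 > 0, so the root lies in [1, 2]
h(1.5) = 1.875 > 0, so the root lies in [1.5, 2]
h(1.75) = 0.203125 > 0, so the root lies in [1.75, 2]
h(1.875) = -0.8262 < 0, so the root lies in [1.75, 1.875]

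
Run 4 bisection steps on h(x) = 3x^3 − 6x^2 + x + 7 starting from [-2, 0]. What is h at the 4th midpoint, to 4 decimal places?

-0.4785

x = -1 gives h = -3, negative; keep [-1, 0]
x = -0.5 gives h = 4.625, positive; keep [-1, -0.5]
x = -0.75 gives h = 1.609375, positive; keep [-1, -0.75]
x = -0.875 gives h = -0.4785, negative; keep [-0.875, -0.75]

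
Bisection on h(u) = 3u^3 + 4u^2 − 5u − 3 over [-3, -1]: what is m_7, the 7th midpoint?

-1.921875

u = -2 gives h = -1, negative; keep [-2, -1]
u = -1.5 gives h = 3.375, positive; keep [-2, -1.5]
u = -1.75 gives h = 1.921875, positive; keep [-2, -1.75]
u = -1.875 gives h = 0.6621, positive; keep [-2, -1.875]
u = -1.9375 gives h = -0.1165, negative; keep [-1.9375, -1.875]
u = -1.90625 gives h = 0.2857, positive; keep [-1.9375, -1.90625]
u = -1.921875 gives h = 0.0879, positive; keep [-1.9375, -1.921875]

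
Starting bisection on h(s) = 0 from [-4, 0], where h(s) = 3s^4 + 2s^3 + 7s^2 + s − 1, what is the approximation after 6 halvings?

m = -2, h(m) = 57 (+); new bracket [-2, 0]
m = -1, h(m) = 6 (+); new bracket [-1, 0]
m = -0.5, h(m) = 0.1875 (+); new bracket [-0.5, 0]
m = -0.25, h(m) = -0.832 (−); new bracket [-0.5, -0.25]
m = -0.375, h(m) = -0.4368 (−); new bracket [-0.5, -0.375]
m = -0.4375, h(m) = -0.1552 (−); new bracket [-0.5, -0.4375]

-0.4375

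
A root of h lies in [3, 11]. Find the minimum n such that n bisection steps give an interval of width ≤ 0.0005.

Width after n steps is 8/2^n. Need 2^n ≥ 8/0.0005 = 16000.
2^13 = 8192 < 16000 ≤ 2^14 = 16384, so n = 14.

14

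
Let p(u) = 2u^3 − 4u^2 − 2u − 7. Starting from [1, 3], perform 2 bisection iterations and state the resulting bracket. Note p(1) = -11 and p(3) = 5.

[2.5, 3]

p(2) = -11 < 0, so the root lies in [2, 3]
p(2.5) = -5.75 < 0, so the root lies in [2.5, 3]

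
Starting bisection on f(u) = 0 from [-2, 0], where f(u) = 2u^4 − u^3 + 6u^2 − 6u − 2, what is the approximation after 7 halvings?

midpoint -1: f = 13 > 0 → [-1, 0]
midpoint -0.5: f = 2.75 > 0 → [-0.5, 0]
midpoint -0.25: f = -0.101562 < 0 → [-0.5, -0.25]
midpoint -0.375: f = 1.186 > 0 → [-0.375, -0.25]
midpoint -0.3125: f = 0.5105 > 0 → [-0.3125, -0.25]
midpoint -0.28125: f = 0.1969 > 0 → [-0.28125, -0.25]
midpoint -0.265625: f = 0.0458 > 0 → [-0.265625, -0.25]

-0.265625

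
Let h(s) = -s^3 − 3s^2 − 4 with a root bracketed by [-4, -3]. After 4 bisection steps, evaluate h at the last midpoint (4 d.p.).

-0.5710

m = -3.5, h(m) = 2.125 (+); new bracket [-3.5, -3]
m = -3.25, h(m) = -1.359375 (−); new bracket [-3.5, -3.25]
m = -3.375, h(m) = 0.271484 (+); new bracket [-3.375, -3.25]
m = -3.3125, h(m) = -0.571 (−); new bracket [-3.375, -3.3125]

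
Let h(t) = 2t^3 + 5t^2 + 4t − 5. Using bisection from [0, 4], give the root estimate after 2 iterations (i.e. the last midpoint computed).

1

t = 2 gives h = 39, positive; keep [0, 2]
t = 1 gives h = 6, positive; keep [0, 1]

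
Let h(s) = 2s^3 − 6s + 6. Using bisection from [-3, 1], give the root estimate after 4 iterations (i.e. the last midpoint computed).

-2.25

h(-1) = 10 > 0, so the root lies in [-3, -1]
h(-2) = 2 > 0, so the root lies in [-3, -2]
h(-2.5) = -10.25 < 0, so the root lies in [-2.5, -2]
h(-2.25) = -3.2812 < 0, so the root lies in [-2.25, -2]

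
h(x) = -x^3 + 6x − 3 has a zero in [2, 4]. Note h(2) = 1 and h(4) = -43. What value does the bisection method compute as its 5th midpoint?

midpoint 3: h = -12 < 0 → [2, 3]
midpoint 2.5: h = -3.625 < 0 → [2, 2.5]
midpoint 2.25: h = -0.890625 < 0 → [2, 2.25]
midpoint 2.125: h = 0.1543 > 0 → [2.125, 2.25]
midpoint 2.1875: h = -0.3425 < 0 → [2.125, 2.1875]

2.1875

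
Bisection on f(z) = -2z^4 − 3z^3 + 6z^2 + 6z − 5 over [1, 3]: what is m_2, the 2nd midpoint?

midpoint 2: f = -25 < 0 → [1, 2]
midpoint 1.5: f = -2.75 < 0 → [1, 1.5]

1.5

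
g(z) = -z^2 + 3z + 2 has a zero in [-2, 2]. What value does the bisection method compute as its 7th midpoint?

m = 0, g(m) = 2 (+); new bracket [-2, 0]
m = -1, g(m) = -2 (−); new bracket [-1, 0]
m = -0.5, g(m) = 0.25 (+); new bracket [-1, -0.5]
m = -0.75, g(m) = -0.8125 (−); new bracket [-0.75, -0.5]
m = -0.625, g(m) = -0.2656 (−); new bracket [-0.625, -0.5]
m = -0.5625, g(m) = -0.0039 (−); new bracket [-0.5625, -0.5]
m = -0.53125, g(m) = 0.124 (+); new bracket [-0.5625, -0.53125]

-0.53125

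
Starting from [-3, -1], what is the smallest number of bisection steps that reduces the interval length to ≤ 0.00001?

Width after n steps is 2/2^n. Need 2^n ≥ 2/0.00001 = 200000.
2^17 = 131072 < 200000 ≤ 2^18 = 262144, so n = 18.

18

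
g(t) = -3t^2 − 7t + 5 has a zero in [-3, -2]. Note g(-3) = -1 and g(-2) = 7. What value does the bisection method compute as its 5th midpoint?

midpoint -2.5: g = 3.75 > 0 → [-3, -2.5]
midpoint -2.75: g = 1.5625 > 0 → [-3, -2.75]
midpoint -2.875: g = 0.328125 > 0 → [-3, -2.875]
midpoint -2.9375: g = -0.3242 < 0 → [-2.9375, -2.875]
midpoint -2.90625: g = 0.0049 > 0 → [-2.9375, -2.90625]

-2.90625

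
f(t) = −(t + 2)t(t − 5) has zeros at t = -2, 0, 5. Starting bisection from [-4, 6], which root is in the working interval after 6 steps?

midpoint 1: f = 12 > 0 → [1, 6]
midpoint 3.5: f = 28.875 > 0 → [3.5, 6]
midpoint 4.75: f = 8.015625 > 0 → [4.75, 6]
midpoint 5.375: f = -14.8652 < 0 → [4.75, 5.375]
midpoint 5.0625: f = -2.2346 < 0 → [4.75, 5.0625]
midpoint 4.90625: f = 3.1766 > 0 → [4.90625, 5.0625]

5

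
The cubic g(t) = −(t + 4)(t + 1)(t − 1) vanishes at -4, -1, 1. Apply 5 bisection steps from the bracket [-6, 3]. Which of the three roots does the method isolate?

-4

g(-1.5) = -3.125 < 0, so the root lies in [-6, -1.5]
g(-3.75) = -3.265625 < 0, so the root lies in [-6, -3.75]
g(-4.875) = 19.919922 > 0, so the root lies in [-4.875, -3.75]
g(-4.3125) = 5.4993 > 0, so the root lies in [-4.3125, -3.75]
g(-4.03125) = 0.4766 > 0, so the root lies in [-4.03125, -3.75]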